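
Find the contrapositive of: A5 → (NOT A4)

Contrapositive: A4 → NOT A5
Note: A statement and its contrapositive are logically equivalent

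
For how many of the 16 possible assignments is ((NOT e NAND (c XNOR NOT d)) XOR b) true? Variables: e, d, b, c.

Satisfying assignments: (0,0,0,0), (0,0,1,1), (0,1,0,1), (0,1,1,0), (1,0,0,0), (1,0,0,1), (1,1,0,0), (1,1,0,1)
Count: 8 out of 16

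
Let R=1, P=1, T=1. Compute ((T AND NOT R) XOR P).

Substituting: ((1 AND NOT 1) XOR 1)
= 1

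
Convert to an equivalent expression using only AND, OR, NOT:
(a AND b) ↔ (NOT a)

((a AND b) AND (NOT a)) OR (NOT (a AND b) AND a)
(Biconditional = both true or both false)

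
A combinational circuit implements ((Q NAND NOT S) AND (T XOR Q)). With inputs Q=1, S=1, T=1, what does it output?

Substituting: ((1 NAND NOT 1) AND (1 XOR 1))
= 0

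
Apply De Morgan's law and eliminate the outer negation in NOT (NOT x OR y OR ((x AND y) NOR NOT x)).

x AND NOT y AND NOT ((x AND y) NOR NOT x)
De Morgan's: NOT(OR of terms) = AND of negations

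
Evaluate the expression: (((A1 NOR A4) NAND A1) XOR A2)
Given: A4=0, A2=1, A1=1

Substituting: (((1 NOR 0) NAND 1) XOR 1)
= 0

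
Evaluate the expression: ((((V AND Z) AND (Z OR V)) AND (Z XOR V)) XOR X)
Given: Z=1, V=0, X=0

Substituting: ((((0 AND 1) AND (1 OR 0)) AND (1 XOR 0)) XOR 0)
= 0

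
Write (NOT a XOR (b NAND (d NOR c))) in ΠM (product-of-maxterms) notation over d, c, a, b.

ΠM(0, 3, 4, 5, 8, 9, 12, 13) = (d OR c OR a OR b) AND (d OR c OR NOT a OR NOT b) AND (d OR NOT c OR a OR b) AND (d OR NOT c OR a OR NOT b) AND (NOT d OR c OR a OR b) AND (NOT d OR c OR a OR NOT b) AND (NOT d OR NOT c OR a OR b) AND (NOT d OR NOT c OR a OR NOT b)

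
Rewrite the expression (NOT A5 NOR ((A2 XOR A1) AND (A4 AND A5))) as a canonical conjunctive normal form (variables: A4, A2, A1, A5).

(A4 OR A2 OR A1 OR A5) AND (A4 OR A2 OR NOT A1 OR A5) AND (A4 OR NOT A2 OR A1 OR A5) AND (A4 OR NOT A2 OR NOT A1 OR A5) AND (NOT A4 OR A2 OR A1 OR A5) AND (NOT A4 OR A2 OR NOT A1 OR A5) AND (NOT A4 OR A2 OR NOT A1 OR NOT A5) AND (NOT A4 OR NOT A2 OR A1 OR A5) AND (NOT A4 OR NOT A2 OR A1 OR NOT A5) AND (NOT A4 OR NOT A2 OR NOT A1 OR A5)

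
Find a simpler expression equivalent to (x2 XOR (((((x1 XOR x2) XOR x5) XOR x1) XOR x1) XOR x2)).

By XOR self-cancellation ((E XOR v) XOR v = E) then XOR self-cancellation ((E XOR v) XOR v = E):
= ((x1 XOR x2) XOR x5)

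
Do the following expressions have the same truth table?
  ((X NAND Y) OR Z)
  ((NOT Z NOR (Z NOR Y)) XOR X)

No. Counterexample: with X=0, Y=0, Z=0, Expression 1 = 1 but Expression 2 = 0.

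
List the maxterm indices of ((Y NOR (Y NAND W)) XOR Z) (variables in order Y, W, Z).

ΠM(0, 2, 4, 6) = (Y OR W OR Z) AND (Y OR NOT W OR Z) AND (NOT Y OR W OR Z) AND (NOT Y OR NOT W OR Z)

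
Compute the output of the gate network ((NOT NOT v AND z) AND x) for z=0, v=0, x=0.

Substituting: ((NOT NOT 0 AND 0) AND 0)
= 0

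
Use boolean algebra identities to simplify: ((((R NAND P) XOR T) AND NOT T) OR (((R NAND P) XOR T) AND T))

By distribution ((E AND v) OR (E AND NOT v) = E):
= ((R NAND P) XOR T)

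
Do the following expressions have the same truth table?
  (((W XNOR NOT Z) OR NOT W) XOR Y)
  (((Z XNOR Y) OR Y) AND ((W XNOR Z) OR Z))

No. Counterexample: with W=0, Y=0, Z=1, Expression 1 = 1 but Expression 2 = 0.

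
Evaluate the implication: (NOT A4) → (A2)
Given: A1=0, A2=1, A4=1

Antecedent (NOT A4) = 0; consequent (A2) = 1.
0 → 1 = 1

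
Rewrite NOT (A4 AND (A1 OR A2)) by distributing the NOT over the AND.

NOT A4 OR NOT (A1 OR A2)
De Morgan's: NOT(AND of terms) = OR of negations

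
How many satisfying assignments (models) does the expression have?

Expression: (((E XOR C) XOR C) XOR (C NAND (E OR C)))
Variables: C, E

Satisfying assignments: (0,0), (1,1)
Count: 2 out of 4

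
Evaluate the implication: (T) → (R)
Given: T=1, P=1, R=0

Antecedent (T) = 1; consequent (R) = 0.
1 → 0 = 0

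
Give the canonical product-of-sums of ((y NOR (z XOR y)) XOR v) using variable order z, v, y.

ΠM(1, 2, 4, 5) = (z OR v OR NOT y) AND (z OR NOT v OR y) AND (NOT z OR v OR y) AND (NOT z OR v OR NOT y)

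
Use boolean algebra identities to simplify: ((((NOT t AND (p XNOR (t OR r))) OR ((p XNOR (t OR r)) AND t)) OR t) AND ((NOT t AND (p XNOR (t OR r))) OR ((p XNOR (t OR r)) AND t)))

By absorption (E AND (E OR v) = E) then distribution ((E AND v) OR (E AND NOT v) = E):
= (p XNOR (t OR r))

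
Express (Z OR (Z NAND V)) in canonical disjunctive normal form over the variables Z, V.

(NOT Z AND NOT V) OR (NOT Z AND V) OR (Z AND NOT V) OR (Z AND V)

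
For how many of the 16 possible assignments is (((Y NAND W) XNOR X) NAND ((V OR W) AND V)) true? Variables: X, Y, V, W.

Satisfying assignments: (0,0,0,0), (0,0,0,1), (0,0,1,0), (0,0,1,1), (0,1,0,0), (0,1,0,1), (0,1,1,0), (1,0,0,0), (1,0,0,1), (1,1,0,0), (1,1,0,1), (1,1,1,1)
Count: 12 out of 16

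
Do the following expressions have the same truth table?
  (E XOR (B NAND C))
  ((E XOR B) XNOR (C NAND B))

No. Counterexample: with E=0, C=0, B=0, Expression 1 = 1 but Expression 2 = 0.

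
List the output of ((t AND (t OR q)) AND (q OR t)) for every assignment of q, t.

q | t | Output
--------------
0 | 0 | 0
0 | 1 | 1
1 | 0 | 0
1 | 1 | 1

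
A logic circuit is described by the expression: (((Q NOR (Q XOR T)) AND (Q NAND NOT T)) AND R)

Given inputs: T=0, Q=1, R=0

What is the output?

Substituting: (((1 NOR (1 XOR 0)) AND (1 NAND NOT 0)) AND 0)
= 0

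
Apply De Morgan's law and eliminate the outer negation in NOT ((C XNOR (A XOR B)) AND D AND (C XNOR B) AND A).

NOT (C XNOR (A XOR B)) OR NOT D OR NOT (C XNOR B) OR NOT A
De Morgan's: NOT(AND of terms) = OR of negations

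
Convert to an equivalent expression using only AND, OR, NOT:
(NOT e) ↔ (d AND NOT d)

((NOT e) AND (d AND NOT d)) OR (e AND NOT (d AND NOT d))
(Biconditional = both true or both false)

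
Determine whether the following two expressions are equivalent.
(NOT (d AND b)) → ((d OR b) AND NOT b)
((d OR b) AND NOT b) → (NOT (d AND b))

No, Converse is not equivalent to original (counterexample: b=0, d=0)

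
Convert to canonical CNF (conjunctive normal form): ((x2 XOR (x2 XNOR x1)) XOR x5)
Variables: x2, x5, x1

(x2 OR x5 OR NOT x1) AND (x2 OR NOT x5 OR x1) AND (NOT x2 OR x5 OR NOT x1) AND (NOT x2 OR NOT x5 OR x1)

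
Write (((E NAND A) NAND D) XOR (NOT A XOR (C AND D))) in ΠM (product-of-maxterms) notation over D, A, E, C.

ΠM(0, 1, 2, 3, 9, 11, 12, 15) = (D OR A OR E OR C) AND (D OR A OR E OR NOT C) AND (D OR A OR NOT E OR C) AND (D OR A OR NOT E OR NOT C) AND (NOT D OR A OR E OR NOT C) AND (NOT D OR A OR NOT E OR NOT C) AND (NOT D OR NOT A OR E OR C) AND (NOT D OR NOT A OR NOT E OR NOT C)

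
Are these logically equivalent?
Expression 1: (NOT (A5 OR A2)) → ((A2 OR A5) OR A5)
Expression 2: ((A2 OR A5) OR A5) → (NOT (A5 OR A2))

No, Converse is not equivalent to original (counterexample: A2=0, A5=0)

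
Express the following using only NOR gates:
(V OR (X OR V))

((V NOR ((X NOR V) NOR (X NOR V))) NOR (V NOR ((X NOR V) NOR (X NOR V))))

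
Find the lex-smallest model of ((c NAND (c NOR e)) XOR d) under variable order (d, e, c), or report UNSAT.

d=0, e=0, c=0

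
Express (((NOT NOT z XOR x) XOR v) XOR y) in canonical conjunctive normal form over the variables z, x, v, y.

(z OR x OR v OR y) AND (z OR x OR NOT v OR NOT y) AND (z OR NOT x OR v OR NOT y) AND (z OR NOT x OR NOT v OR y) AND (NOT z OR x OR v OR NOT y) AND (NOT z OR x OR NOT v OR y) AND (NOT z OR NOT x OR v OR y) AND (NOT z OR NOT x OR NOT v OR NOT y)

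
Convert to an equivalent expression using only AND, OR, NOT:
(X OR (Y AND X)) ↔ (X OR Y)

((X OR (Y AND X)) AND (X OR Y)) OR (NOT (X OR (Y AND X)) AND NOT (X OR Y))
(Biconditional = both true or both false)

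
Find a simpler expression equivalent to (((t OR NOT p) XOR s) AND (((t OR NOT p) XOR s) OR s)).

By absorption (E AND (E OR v) = E):
= ((t OR NOT p) XOR s)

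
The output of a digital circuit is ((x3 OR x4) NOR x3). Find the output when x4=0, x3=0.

Substituting: ((0 OR 0) NOR 0)
= 1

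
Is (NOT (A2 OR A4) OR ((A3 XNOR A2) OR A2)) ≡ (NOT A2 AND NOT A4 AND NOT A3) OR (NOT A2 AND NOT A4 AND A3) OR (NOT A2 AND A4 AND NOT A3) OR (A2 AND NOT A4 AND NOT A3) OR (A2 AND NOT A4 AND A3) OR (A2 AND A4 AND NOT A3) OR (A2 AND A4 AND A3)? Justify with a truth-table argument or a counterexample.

Yes, they are equivalent — the two output columns agree on all 8 assignments:
A2 | A4 | A3 | Expression 1 | Expression 2
------------------------------------------
0 | 0 | 0 | 1 | 1
0 | 0 | 1 | 1 | 1
0 | 1 | 0 | 1 | 1
0 | 1 | 1 | 0 | 0
1 | 0 | 0 | 1 | 1
1 | 0 | 1 | 1 | 1
1 | 1 | 0 | 1 | 1
1 | 1 | 1 | 1 | 1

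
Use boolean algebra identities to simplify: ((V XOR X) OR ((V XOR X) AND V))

By absorption (E OR (E AND v) = E):
= (V XOR X)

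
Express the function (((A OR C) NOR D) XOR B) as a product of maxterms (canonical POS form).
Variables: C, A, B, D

ΠM(1, 2, 4, 5, 8, 9, 12, 13) = (C OR A OR B OR NOT D) AND (C OR A OR NOT B OR D) AND (C OR NOT A OR B OR D) AND (C OR NOT A OR B OR NOT D) AND (NOT C OR A OR B OR D) AND (NOT C OR A OR B OR NOT D) AND (NOT C OR NOT A OR B OR D) AND (NOT C OR NOT A OR B OR NOT D)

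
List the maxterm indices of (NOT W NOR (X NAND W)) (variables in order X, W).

ΠM(0, 1, 2) = (X OR W) AND (X OR NOT W) AND (NOT X OR W)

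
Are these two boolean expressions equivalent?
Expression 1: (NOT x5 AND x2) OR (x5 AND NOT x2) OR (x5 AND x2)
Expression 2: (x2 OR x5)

Yes, they are equivalent — the two output columns agree on all 4 assignments:
x5 | x2 | Expression 1 | Expression 2
-------------------------------------
0 | 0 | 0 | 0
0 | 1 | 1 | 1
1 | 0 | 1 | 1
1 | 1 | 1 | 1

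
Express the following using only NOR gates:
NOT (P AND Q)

(((P NOR P) NOR (Q NOR Q)) NOR ((P NOR P) NOR (Q NOR Q)))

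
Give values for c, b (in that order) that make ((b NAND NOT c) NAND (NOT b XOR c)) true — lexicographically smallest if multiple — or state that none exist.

c=0, b=1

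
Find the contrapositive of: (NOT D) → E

Contrapositive: NOT E → D
Note: A statement and its contrapositive are logically equivalent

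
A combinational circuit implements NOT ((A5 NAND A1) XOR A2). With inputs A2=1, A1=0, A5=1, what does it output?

Substituting: NOT ((1 NAND 0) XOR 1)
= 1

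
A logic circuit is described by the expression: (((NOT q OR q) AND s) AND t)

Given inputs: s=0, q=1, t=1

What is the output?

Substituting: (((NOT 1 OR 1) AND 0) AND 1)
= 0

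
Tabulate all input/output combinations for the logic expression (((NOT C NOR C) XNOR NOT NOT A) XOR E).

E | A | C | Output
------------------
0 | 0 | 0 | 1
0 | 0 | 1 | 1
0 | 1 | 0 | 0
0 | 1 | 1 | 0
1 | 0 | 0 | 0
1 | 0 | 1 | 0
1 | 1 | 0 | 1
1 | 1 | 1 | 1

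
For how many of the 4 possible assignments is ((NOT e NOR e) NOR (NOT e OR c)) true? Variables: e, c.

Satisfying assignments: (1,0)
Count: 1 out of 4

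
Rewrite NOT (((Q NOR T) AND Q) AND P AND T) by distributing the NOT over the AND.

NOT ((Q NOR T) AND Q) OR NOT P OR NOT T
De Morgan's: NOT(AND of terms) = OR of negations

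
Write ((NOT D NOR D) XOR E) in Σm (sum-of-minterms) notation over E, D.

Σm(2, 3) = (E AND NOT D) OR (E AND D)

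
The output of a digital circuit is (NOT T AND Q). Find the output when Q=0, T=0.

Substituting: (NOT 0 AND 0)
= 0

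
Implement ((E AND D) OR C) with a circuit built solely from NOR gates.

((((E NOR E) NOR (D NOR D)) NOR C) NOR (((E NOR E) NOR (D NOR D)) NOR C))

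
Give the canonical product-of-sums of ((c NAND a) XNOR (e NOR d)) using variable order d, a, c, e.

ΠM(1, 3, 5, 6, 8, 9, 10, 11, 12, 13) = (d OR a OR c OR NOT e) AND (d OR a OR NOT c OR NOT e) AND (d OR NOT a OR c OR NOT e) AND (d OR NOT a OR NOT c OR e) AND (NOT d OR a OR c OR e) AND (NOT d OR a OR c OR NOT e) AND (NOT d OR a OR NOT c OR e) AND (NOT d OR a OR NOT c OR NOT e) AND (NOT d OR NOT a OR c OR e) AND (NOT d OR NOT a OR c OR NOT e)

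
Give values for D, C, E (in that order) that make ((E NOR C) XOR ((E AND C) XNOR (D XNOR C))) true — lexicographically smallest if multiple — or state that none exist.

D=0, C=0, E=0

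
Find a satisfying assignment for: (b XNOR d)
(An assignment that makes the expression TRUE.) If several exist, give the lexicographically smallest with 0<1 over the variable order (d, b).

d=0, b=0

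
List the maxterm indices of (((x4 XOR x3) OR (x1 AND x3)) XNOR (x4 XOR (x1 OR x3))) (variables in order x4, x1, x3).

ΠM(2, 6, 7) = (x4 OR NOT x1 OR x3) AND (NOT x4 OR NOT x1 OR x3) AND (NOT x4 OR NOT x1 OR NOT x3)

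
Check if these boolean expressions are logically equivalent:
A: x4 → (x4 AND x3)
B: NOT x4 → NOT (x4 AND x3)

No, Inverse is not equivalent to original (counterexample: x3=0, x4=1)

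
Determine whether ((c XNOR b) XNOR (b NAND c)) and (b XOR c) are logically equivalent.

No. Counterexample: with b=0, c=0, Expression 1 = 1 but Expression 2 = 0.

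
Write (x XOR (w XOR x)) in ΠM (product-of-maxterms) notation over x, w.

ΠM(0, 2) = (x OR w) AND (NOT x OR w)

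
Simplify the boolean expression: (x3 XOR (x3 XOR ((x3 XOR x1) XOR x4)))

By XOR self-cancellation ((E XOR v) XOR v = E):
= ((x3 XOR x1) XOR x4)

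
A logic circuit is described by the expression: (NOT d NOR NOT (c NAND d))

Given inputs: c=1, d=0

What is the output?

Substituting: (NOT 0 NOR NOT (1 NAND 0))
= 0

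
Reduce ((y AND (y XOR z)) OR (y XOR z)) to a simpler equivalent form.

By absorption (E OR (E AND v) = E):
= (y XOR z)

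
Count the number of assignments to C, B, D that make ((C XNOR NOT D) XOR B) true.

Satisfying assignments: (0,0,1), (0,1,0), (1,0,0), (1,1,1)
Count: 4 out of 8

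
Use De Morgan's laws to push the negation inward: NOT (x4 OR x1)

NOT x4 AND NOT x1
De Morgan's: NOT(OR of terms) = AND of negations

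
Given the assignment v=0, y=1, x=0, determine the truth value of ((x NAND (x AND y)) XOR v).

Substituting: ((0 NAND (0 AND 1)) XOR 0)
= 1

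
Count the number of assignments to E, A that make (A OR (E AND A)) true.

Satisfying assignments: (0,1), (1,1)
Count: 2 out of 4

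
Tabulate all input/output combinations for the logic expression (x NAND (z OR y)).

x | y | z | Output
------------------
0 | 0 | 0 | 1
0 | 0 | 1 | 1
0 | 1 | 0 | 1
0 | 1 | 1 | 1
1 | 0 | 0 | 1
1 | 0 | 1 | 0
1 | 1 | 0 | 0
1 | 1 | 1 | 0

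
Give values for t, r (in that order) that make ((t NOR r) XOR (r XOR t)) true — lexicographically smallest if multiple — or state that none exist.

t=0, r=0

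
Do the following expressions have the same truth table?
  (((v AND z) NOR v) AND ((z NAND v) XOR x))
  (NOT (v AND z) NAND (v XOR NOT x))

No. Counterexample: with v=0, z=0, x=0, Expression 1 = 1 but Expression 2 = 0.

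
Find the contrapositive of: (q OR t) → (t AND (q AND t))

Contrapositive: NOT (t AND (q AND t)) → NOT (q OR t)
Note: A statement and its contrapositive are logically equivalent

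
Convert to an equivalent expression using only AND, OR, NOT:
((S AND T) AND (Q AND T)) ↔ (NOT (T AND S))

(((S AND T) AND (Q AND T)) AND (NOT (T AND S))) OR (NOT ((S AND T) AND (Q AND T)) AND (T AND S))
(Biconditional = both true or both false)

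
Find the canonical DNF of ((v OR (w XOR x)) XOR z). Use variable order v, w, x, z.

(NOT v AND NOT w AND NOT x AND z) OR (NOT v AND NOT w AND x AND NOT z) OR (NOT v AND w AND NOT x AND NOT z) OR (NOT v AND w AND x AND z) OR (v AND NOT w AND NOT x AND NOT z) OR (v AND NOT w AND x AND NOT z) OR (v AND w AND NOT x AND NOT z) OR (v AND w AND x AND NOT z)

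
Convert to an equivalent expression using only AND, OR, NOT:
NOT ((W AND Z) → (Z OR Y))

(W AND Z) AND NOT (Z OR Y)
(Negated implication: NOT(A → B) = A AND NOT B)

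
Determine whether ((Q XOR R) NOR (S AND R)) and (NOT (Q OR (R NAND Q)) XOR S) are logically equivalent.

No. Counterexample: with R=0, S=0, Q=0, Expression 1 = 1 but Expression 2 = 0.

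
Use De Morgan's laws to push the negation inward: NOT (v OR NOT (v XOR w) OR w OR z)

NOT v AND (v XOR w) AND NOT w AND NOT z
De Morgan's: NOT(OR of terms) = AND of negations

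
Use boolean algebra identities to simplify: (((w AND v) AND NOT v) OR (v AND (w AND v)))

By distribution ((E AND v) OR (E AND NOT v) = E):
= (w AND v)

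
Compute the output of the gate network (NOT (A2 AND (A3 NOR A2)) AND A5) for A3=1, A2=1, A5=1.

Substituting: (NOT (1 AND (1 NOR 1)) AND 1)
= 1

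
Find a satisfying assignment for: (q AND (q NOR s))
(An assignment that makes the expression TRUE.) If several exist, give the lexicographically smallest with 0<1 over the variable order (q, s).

UNSATISFIABLE - no assignment makes this expression true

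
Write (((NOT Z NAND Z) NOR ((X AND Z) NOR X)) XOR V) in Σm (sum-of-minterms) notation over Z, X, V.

Σm(1, 3, 5, 7) = (NOT Z AND NOT X AND V) OR (NOT Z AND X AND V) OR (Z AND NOT X AND V) OR (Z AND X AND V)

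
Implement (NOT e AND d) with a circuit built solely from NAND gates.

(((e NAND e) NAND d) NAND ((e NAND e) NAND d))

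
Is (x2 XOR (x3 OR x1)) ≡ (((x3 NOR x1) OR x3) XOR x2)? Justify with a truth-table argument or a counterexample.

No. Counterexample: with x2=0, x3=0, x1=0, Expression 1 = 0 but Expression 2 = 1.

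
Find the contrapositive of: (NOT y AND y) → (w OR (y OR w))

Contrapositive: NOT (w OR (y OR w)) → NOT (NOT y AND y)
Note: A statement and its contrapositive are logically equivalent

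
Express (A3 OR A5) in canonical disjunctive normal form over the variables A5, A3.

(NOT A5 AND A3) OR (A5 AND NOT A3) OR (A5 AND A3)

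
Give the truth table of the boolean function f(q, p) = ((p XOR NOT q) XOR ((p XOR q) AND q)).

q | p | Output
--------------
0 | 0 | 1
0 | 1 | 0
1 | 0 | 1
1 | 1 | 1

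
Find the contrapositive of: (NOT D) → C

Contrapositive: NOT C → D
Note: A statement and its contrapositive are logically equivalent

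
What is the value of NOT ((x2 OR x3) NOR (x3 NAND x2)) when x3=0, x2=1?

Substituting: NOT ((1 OR 0) NOR (0 NAND 1))
= 1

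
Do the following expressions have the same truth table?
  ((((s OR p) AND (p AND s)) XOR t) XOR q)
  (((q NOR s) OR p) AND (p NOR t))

No. Counterexample: with t=0, p=0, s=0, q=0, Expression 1 = 0 but Expression 2 = 1.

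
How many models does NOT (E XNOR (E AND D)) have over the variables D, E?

Satisfying assignments: (0,1)
Count: 1 out of 4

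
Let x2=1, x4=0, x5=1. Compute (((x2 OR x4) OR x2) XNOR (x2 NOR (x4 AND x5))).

Substituting: (((1 OR 0) OR 1) XNOR (1 NOR (0 AND 1)))
= 0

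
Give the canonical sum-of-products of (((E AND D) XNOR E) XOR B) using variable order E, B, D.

Σm(0, 1, 5, 6) = (NOT E AND NOT B AND NOT D) OR (NOT E AND NOT B AND D) OR (E AND NOT B AND D) OR (E AND B AND NOT D)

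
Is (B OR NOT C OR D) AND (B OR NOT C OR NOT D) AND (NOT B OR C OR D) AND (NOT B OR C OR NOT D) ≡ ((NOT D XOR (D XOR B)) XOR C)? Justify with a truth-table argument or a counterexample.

Yes, they are equivalent — the two output columns agree on all 8 assignments:
B | C | D | Expression 1 | Expression 2
---------------------------------------
0 | 0 | 0 | 1 | 1
0 | 0 | 1 | 1 | 1
0 | 1 | 0 | 0 | 0
0 | 1 | 1 | 0 | 0
1 | 0 | 0 | 0 | 0
1 | 0 | 1 | 0 | 0
1 | 1 | 0 | 1 | 1
1 | 1 | 1 | 1 | 1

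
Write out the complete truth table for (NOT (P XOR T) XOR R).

T | R | P | Output
------------------
0 | 0 | 0 | 1
0 | 0 | 1 | 0
0 | 1 | 0 | 0
0 | 1 | 1 | 1
1 | 0 | 0 | 0
1 | 0 | 1 | 1
1 | 1 | 0 | 1
1 | 1 | 1 | 0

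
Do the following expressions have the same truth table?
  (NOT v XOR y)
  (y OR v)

No. Counterexample: with y=0, v=0, Expression 1 = 1 but Expression 2 = 0.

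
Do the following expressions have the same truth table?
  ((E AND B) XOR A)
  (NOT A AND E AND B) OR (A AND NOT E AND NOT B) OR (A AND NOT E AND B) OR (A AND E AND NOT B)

Yes, they are equivalent — the two output columns agree on all 8 assignments:
A | E | B | Expression 1 | Expression 2
---------------------------------------
0 | 0 | 0 | 0 | 0
0 | 0 | 1 | 0 | 0
0 | 1 | 0 | 0 | 0
0 | 1 | 1 | 1 | 1
1 | 0 | 0 | 1 | 1
1 | 0 | 1 | 1 | 1
1 | 1 | 0 | 1 | 1
1 | 1 | 1 | 0 | 0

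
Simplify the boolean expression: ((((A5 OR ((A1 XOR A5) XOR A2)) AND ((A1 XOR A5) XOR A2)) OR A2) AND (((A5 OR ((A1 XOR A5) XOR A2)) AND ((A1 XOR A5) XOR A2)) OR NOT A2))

By distribution ((E OR v) AND (E OR NOT v) = E) then absorption (E AND (E OR v) = E):
= ((A1 XOR A5) XOR A2)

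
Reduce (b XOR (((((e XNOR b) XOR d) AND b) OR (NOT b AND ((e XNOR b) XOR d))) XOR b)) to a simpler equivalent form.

By XOR self-cancellation ((E XOR v) XOR v = E) then distribution ((E AND v) OR (E AND NOT v) = E):
= ((e XNOR b) XOR d)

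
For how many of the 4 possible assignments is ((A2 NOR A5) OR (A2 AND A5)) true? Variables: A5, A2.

Satisfying assignments: (0,0), (1,1)
Count: 2 out of 4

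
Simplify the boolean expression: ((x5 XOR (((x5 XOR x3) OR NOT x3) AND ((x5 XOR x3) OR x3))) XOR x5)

By XOR self-cancellation ((E XOR v) XOR v = E) then distribution ((E OR v) AND (E OR NOT v) = E):
= (x5 XOR x3)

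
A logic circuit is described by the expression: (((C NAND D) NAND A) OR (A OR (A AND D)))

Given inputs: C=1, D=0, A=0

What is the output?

Substituting: (((1 NAND 0) NAND 0) OR (0 OR (0 AND 0)))
= 1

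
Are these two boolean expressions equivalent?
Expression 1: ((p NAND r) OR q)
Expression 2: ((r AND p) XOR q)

No. Counterexample: with r=0, p=0, q=0, Expression 1 = 1 but Expression 2 = 0.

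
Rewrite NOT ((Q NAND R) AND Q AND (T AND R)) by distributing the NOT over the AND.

NOT (Q NAND R) OR NOT Q OR NOT (T AND R)
De Morgan's: NOT(AND of terms) = OR of negations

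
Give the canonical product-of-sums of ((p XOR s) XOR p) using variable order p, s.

ΠM(0, 2) = (p OR s) AND (NOT p OR s)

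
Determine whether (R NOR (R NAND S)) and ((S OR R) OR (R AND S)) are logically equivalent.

No. Counterexample: with R=0, S=1, Expression 1 = 0 but Expression 2 = 1.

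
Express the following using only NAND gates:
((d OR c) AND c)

((((d NAND d) NAND (c NAND c)) NAND c) NAND (((d NAND d) NAND (c NAND c)) NAND c))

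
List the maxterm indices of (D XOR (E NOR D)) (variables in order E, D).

ΠM(2) = (NOT E OR D)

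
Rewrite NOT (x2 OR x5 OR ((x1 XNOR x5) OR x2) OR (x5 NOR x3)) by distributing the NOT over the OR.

NOT x2 AND NOT x5 AND NOT ((x1 XNOR x5) OR x2) AND NOT (x5 NOR x3)
De Morgan's: NOT(OR of terms) = AND of negations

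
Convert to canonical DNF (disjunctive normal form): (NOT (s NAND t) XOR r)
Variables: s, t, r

(NOT s AND NOT t AND r) OR (NOT s AND t AND r) OR (s AND NOT t AND r) OR (s AND t AND NOT r)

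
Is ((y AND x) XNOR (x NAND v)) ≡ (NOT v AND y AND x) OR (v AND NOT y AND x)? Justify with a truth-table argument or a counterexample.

Yes, they are equivalent — the two output columns agree on all 8 assignments:
v | y | x | Expression 1 | Expression 2
---------------------------------------
0 | 0 | 0 | 0 | 0
0 | 0 | 1 | 0 | 0
0 | 1 | 0 | 0 | 0
0 | 1 | 1 | 1 | 1
1 | 0 | 0 | 0 | 0
1 | 0 | 1 | 1 | 1
1 | 1 | 0 | 0 | 0
1 | 1 | 1 | 0 | 0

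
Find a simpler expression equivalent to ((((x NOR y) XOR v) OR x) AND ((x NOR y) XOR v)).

By absorption (E AND (E OR v) = E):
= ((x NOR y) XOR v)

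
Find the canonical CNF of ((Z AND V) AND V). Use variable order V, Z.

(V OR Z) AND (V OR NOT Z) AND (NOT V OR Z)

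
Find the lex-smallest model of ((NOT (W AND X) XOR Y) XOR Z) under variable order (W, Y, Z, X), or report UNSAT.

W=0, Y=0, Z=0, X=0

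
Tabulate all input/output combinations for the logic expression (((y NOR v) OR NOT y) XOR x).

x | v | y | Output
------------------
0 | 0 | 0 | 1
0 | 0 | 1 | 0
0 | 1 | 0 | 1
0 | 1 | 1 | 0
1 | 0 | 0 | 0
1 | 0 | 1 | 1
1 | 1 | 0 | 0
1 | 1 | 1 | 1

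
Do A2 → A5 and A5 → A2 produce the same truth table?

No, Converse is not equivalent to original (counterexample: A2=0, A5=1)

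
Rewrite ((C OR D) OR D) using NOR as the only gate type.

((((C NOR D) NOR (C NOR D)) NOR D) NOR (((C NOR D) NOR (C NOR D)) NOR D))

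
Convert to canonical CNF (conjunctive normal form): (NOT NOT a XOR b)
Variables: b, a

(b OR a) AND (NOT b OR NOT a)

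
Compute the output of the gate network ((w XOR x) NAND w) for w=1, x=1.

Substituting: ((1 XOR 1) NAND 1)
= 1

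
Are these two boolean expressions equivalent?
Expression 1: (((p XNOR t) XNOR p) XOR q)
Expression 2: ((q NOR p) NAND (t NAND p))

No. Counterexample: with q=0, p=0, t=1, Expression 1 = 1 but Expression 2 = 0.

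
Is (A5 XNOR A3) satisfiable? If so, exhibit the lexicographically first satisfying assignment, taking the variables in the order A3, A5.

A3=0, A5=0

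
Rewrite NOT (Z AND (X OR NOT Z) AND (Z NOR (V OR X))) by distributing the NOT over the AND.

NOT Z OR NOT (X OR NOT Z) OR NOT (Z NOR (V OR X))
De Morgan's: NOT(AND of terms) = OR of negations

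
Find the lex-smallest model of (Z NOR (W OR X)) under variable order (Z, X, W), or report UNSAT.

Z=0, X=0, W=0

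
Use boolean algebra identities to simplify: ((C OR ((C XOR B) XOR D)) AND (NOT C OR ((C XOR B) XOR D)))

By distribution ((E OR v) AND (E OR NOT v) = E):
= ((C XOR B) XOR D)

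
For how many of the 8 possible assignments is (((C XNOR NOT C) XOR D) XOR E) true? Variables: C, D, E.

Satisfying assignments: (0,0,1), (0,1,0), (1,0,1), (1,1,0)
Count: 4 out of 8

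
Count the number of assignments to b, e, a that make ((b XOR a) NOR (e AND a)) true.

Satisfying assignments: (0,0,0), (0,1,0), (1,0,1)
Count: 3 out of 8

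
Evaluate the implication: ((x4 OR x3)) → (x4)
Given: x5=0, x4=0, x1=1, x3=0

Antecedent ((x4 OR x3)) = 0; consequent (x4) = 0.
0 → 0 = 1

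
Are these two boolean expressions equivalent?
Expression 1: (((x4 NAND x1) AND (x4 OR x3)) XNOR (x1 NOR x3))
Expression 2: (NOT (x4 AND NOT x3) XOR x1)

No. Counterexample: with x4=0, x1=0, x3=0, Expression 1 = 0 but Expression 2 = 1.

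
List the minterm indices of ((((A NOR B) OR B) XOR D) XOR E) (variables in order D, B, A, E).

Σm(0, 3, 4, 6, 9, 10, 13, 15) = (NOT D AND NOT B AND NOT A AND NOT E) OR (NOT D AND NOT B AND A AND E) OR (NOT D AND B AND NOT A AND NOT E) OR (NOT D AND B AND A AND NOT E) OR (D AND NOT B AND NOT A AND E) OR (D AND NOT B AND A AND NOT E) OR (D AND B AND NOT A AND E) OR (D AND B AND A AND E)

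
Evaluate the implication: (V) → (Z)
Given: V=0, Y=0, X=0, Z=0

Antecedent (V) = 0; consequent (Z) = 0.
0 → 0 = 1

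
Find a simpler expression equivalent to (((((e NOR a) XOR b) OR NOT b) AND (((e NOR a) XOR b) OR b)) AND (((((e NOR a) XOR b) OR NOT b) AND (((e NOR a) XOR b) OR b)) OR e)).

By absorption (E AND (E OR v) = E) then distribution ((E OR v) AND (E OR NOT v) = E):
= ((e NOR a) XOR b)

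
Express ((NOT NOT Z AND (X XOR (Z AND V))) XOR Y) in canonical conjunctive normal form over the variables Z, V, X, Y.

(Z OR V OR X OR Y) AND (Z OR V OR NOT X OR Y) AND (Z OR NOT V OR X OR Y) AND (Z OR NOT V OR NOT X OR Y) AND (NOT Z OR V OR X OR Y) AND (NOT Z OR V OR NOT X OR NOT Y) AND (NOT Z OR NOT V OR X OR NOT Y) AND (NOT Z OR NOT V OR NOT X OR Y)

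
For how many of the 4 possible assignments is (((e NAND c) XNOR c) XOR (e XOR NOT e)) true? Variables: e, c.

Satisfying assignments: (0,0), (1,0), (1,1)
Count: 3 out of 4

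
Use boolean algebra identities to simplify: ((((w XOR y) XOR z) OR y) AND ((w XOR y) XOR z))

By absorption (E AND (E OR v) = E):
= ((w XOR y) XOR z)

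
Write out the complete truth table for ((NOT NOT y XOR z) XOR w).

z | y | w | Output
------------------
0 | 0 | 0 | 0
0 | 0 | 1 | 1
0 | 1 | 0 | 1
0 | 1 | 1 | 0
1 | 0 | 0 | 1
1 | 0 | 1 | 0
1 | 1 | 0 | 0
1 | 1 | 1 | 1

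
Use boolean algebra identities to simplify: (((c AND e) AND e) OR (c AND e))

By absorption (E OR (E AND v) = E):
= (c AND e)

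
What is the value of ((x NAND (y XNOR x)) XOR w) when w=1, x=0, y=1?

Substituting: ((0 NAND (1 XNOR 0)) XOR 1)
= 0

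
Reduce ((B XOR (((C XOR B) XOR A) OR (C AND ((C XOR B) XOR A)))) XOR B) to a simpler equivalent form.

By XOR self-cancellation ((E XOR v) XOR v = E) then absorption (E OR (E AND v) = E):
= ((C XOR B) XOR A)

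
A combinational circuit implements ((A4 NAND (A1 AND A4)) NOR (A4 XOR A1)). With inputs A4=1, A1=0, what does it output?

Substituting: ((1 NAND (0 AND 1)) NOR (1 XOR 0))
= 0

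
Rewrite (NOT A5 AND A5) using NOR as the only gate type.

(((A5 NOR A5) NOR (A5 NOR A5)) NOR (A5 NOR A5))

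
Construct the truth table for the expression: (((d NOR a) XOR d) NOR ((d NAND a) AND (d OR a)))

a | d | Output
--------------
0 | 0 | 0
0 | 1 | 0
1 | 0 | 0
1 | 1 | 0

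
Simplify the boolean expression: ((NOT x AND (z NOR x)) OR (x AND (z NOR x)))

By distribution ((E AND v) OR (E AND NOT v) = E):
= (z NOR x)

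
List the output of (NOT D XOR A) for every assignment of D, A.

D | A | Output
--------------
0 | 0 | 1
0 | 1 | 0
1 | 0 | 0
1 | 1 | 1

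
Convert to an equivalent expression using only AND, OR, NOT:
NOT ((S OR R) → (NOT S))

(S OR R) AND S
(Negated implication: NOT(A → B) = A AND NOT B)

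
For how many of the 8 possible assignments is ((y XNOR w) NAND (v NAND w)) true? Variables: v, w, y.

Satisfying assignments: (0,0,1), (0,1,0), (1,0,1), (1,1,0), (1,1,1)
Count: 5 out of 8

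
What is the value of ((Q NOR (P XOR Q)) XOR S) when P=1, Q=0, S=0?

Substituting: ((0 NOR (1 XOR 0)) XOR 0)
= 0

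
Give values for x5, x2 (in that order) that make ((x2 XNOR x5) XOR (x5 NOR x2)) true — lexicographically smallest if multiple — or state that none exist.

x5=1, x2=1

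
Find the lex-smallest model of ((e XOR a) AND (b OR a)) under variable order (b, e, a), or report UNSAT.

b=0, e=0, a=1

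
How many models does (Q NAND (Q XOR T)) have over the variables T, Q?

Satisfying assignments: (0,0), (1,0), (1,1)
Count: 3 out of 4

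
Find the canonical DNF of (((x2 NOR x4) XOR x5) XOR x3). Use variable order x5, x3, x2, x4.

(NOT x5 AND NOT x3 AND NOT x2 AND NOT x4) OR (NOT x5 AND x3 AND NOT x2 AND x4) OR (NOT x5 AND x3 AND x2 AND NOT x4) OR (NOT x5 AND x3 AND x2 AND x4) OR (x5 AND NOT x3 AND NOT x2 AND x4) OR (x5 AND NOT x3 AND x2 AND NOT x4) OR (x5 AND NOT x3 AND x2 AND x4) OR (x5 AND x3 AND NOT x2 AND NOT x4)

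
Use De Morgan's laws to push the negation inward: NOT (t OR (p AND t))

NOT t AND NOT (p AND t)
De Morgan's: NOT(OR of terms) = AND of negations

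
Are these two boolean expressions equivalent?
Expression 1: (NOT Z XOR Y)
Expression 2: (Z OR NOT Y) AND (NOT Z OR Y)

Yes, they are equivalent — the two output columns agree on all 4 assignments:
Z | Y | Expression 1 | Expression 2
-----------------------------------
0 | 0 | 1 | 1
0 | 1 | 0 | 0
1 | 0 | 0 | 0
1 | 1 | 1 | 1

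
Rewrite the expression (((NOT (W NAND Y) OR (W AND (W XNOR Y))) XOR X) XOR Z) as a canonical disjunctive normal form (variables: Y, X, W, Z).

(NOT Y AND NOT X AND NOT W AND Z) OR (NOT Y AND NOT X AND W AND Z) OR (NOT Y AND X AND NOT W AND NOT Z) OR (NOT Y AND X AND W AND NOT Z) OR (Y AND NOT X AND NOT W AND Z) OR (Y AND NOT X AND W AND NOT Z) OR (Y AND X AND NOT W AND NOT Z) OR (Y AND X AND W AND Z)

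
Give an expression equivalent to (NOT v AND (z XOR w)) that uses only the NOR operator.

(((v NOR v) NOR (v NOR v)) NOR (((((z NOR w) NOR (z NOR w)) NOR ((z NOR w) NOR (z NOR w))) NOR ((((z NOR z) NOR (w NOR w)) NOR ((z NOR z) NOR (w NOR w))) NOR (((z NOR z) NOR (w NOR w)) NOR ((z NOR z) NOR (w NOR w))))) NOR ((((z NOR w) NOR (z NOR w)) NOR ((z NOR w) NOR (z NOR w))) NOR ((((z NOR z) NOR (w NOR w)) NOR ((z NOR z) NOR (w NOR w))) NOR (((z NOR z) NOR (w NOR w)) NOR ((z NOR z) NOR (w NOR w)))))))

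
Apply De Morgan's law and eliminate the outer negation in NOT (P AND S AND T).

NOT P OR NOT S OR NOT T
De Morgan's: NOT(AND of terms) = OR of negations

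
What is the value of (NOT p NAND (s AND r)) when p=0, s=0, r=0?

Substituting: (NOT 0 NAND (0 AND 0))
= 1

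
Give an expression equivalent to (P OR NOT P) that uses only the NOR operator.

((P NOR (P NOR P)) NOR (P NOR (P NOR P)))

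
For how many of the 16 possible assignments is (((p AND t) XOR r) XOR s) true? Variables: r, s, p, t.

Satisfying assignments: (0,0,1,1), (0,1,0,0), (0,1,0,1), (0,1,1,0), (1,0,0,0), (1,0,0,1), (1,0,1,0), (1,1,1,1)
Count: 8 out of 16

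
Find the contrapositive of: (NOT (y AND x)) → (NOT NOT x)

Contrapositive: NOT x → (y AND x)
Note: A statement and its contrapositive are logically equivalent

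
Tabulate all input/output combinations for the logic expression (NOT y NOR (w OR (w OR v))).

v | y | w | Output
------------------
0 | 0 | 0 | 0
0 | 0 | 1 | 0
0 | 1 | 0 | 1
0 | 1 | 1 | 0
1 | 0 | 0 | 0
1 | 0 | 1 | 0
1 | 1 | 0 | 0
1 | 1 | 1 | 0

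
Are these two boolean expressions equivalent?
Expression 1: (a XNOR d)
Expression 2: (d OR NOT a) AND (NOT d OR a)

Yes, they are equivalent — the two output columns agree on all 4 assignments:
d | a | Expression 1 | Expression 2
-----------------------------------
0 | 0 | 1 | 1
0 | 1 | 0 | 0
1 | 0 | 0 | 0
1 | 1 | 1 | 1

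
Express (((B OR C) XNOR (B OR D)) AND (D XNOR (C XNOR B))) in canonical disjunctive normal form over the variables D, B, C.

(NOT D AND B AND NOT C) OR (D AND B AND C)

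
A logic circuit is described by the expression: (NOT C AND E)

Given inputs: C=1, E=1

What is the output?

Substituting: (NOT 1 AND 1)
= 0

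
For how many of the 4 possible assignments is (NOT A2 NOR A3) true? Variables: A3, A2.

Satisfying assignments: (0,1)
Count: 1 out of 4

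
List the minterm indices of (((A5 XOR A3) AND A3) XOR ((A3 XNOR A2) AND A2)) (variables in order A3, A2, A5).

Σm(4, 7) = (A3 AND NOT A2 AND NOT A5) OR (A3 AND A2 AND A5)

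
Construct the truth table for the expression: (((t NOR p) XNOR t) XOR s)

t | p | s | Output
------------------
0 | 0 | 0 | 0
0 | 0 | 1 | 1
0 | 1 | 0 | 1
0 | 1 | 1 | 0
1 | 0 | 0 | 0
1 | 0 | 1 | 1
1 | 1 | 0 | 0
1 | 1 | 1 | 1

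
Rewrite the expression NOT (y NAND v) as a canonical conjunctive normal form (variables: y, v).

(y OR v) AND (y OR NOT v) AND (NOT y OR v)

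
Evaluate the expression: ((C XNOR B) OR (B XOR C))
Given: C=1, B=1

Substituting: ((1 XNOR 1) OR (1 XOR 1))
= 1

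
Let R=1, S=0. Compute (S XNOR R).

Substituting: (0 XNOR 1)
= 0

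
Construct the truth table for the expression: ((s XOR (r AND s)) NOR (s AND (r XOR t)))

s | r | t | Output
------------------
0 | 0 | 0 | 1
0 | 0 | 1 | 1
0 | 1 | 0 | 1
0 | 1 | 1 | 1
1 | 0 | 0 | 0
1 | 0 | 1 | 0
1 | 1 | 0 | 0
1 | 1 | 1 | 1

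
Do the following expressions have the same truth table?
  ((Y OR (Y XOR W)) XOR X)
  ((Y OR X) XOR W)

No. Counterexample: with Y=1, X=0, W=1, Expression 1 = 1 but Expression 2 = 0.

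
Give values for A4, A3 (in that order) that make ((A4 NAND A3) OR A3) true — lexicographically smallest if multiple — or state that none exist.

A4=0, A3=0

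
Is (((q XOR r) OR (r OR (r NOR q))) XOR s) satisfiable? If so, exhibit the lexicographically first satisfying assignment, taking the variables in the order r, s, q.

r=0, s=0, q=0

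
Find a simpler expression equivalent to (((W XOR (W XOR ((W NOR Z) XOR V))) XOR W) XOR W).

By XOR self-cancellation ((E XOR v) XOR v = E) then XOR self-cancellation ((E XOR v) XOR v = E):
= ((W NOR Z) XOR V)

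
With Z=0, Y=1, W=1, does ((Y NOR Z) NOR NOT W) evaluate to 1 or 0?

Substituting: ((1 NOR 0) NOR NOT 1)
= 1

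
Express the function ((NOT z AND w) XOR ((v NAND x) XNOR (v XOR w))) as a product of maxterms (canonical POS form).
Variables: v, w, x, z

ΠM(0, 1, 2, 3, 4, 6, 10, 11, 13, 14) = (v OR w OR x OR z) AND (v OR w OR x OR NOT z) AND (v OR w OR NOT x OR z) AND (v OR w OR NOT x OR NOT z) AND (v OR NOT w OR x OR z) AND (v OR NOT w OR NOT x OR z) AND (NOT v OR w OR NOT x OR z) AND (NOT v OR w OR NOT x OR NOT z) AND (NOT v OR NOT w OR x OR NOT z) AND (NOT v OR NOT w OR NOT x OR z)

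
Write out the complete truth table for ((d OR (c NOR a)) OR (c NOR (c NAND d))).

a | d | c | Output
------------------
0 | 0 | 0 | 1
0 | 0 | 1 | 0
0 | 1 | 0 | 1
0 | 1 | 1 | 1
1 | 0 | 0 | 0
1 | 0 | 1 | 0
1 | 1 | 0 | 1
1 | 1 | 1 | 1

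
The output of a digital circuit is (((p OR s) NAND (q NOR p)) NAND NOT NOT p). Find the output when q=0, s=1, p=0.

Substituting: (((0 OR 1) NAND (0 NOR 0)) NAND NOT NOT 0)
= 1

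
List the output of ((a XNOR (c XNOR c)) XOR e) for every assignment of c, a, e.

c | a | e | Output
------------------
0 | 0 | 0 | 0
0 | 0 | 1 | 1
0 | 1 | 0 | 1
0 | 1 | 1 | 0
1 | 0 | 0 | 0
1 | 0 | 1 | 1
1 | 1 | 0 | 1
1 | 1 | 1 | 0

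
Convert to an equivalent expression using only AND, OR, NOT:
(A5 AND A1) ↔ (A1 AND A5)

((A5 AND A1) AND (A1 AND A5)) OR (NOT (A5 AND A1) AND NOT (A1 AND A5))
(Biconditional = both true or both false)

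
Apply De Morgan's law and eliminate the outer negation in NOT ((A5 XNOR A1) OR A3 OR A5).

NOT (A5 XNOR A1) AND NOT A3 AND NOT A5
De Morgan's: NOT(OR of terms) = AND of negations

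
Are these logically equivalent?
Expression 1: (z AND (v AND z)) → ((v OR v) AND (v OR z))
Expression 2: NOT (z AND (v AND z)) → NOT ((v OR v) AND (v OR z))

No, Inverse is not equivalent to original (counterexample: z=0, v=1)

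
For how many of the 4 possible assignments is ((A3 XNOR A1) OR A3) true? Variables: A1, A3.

Satisfying assignments: (0,0), (0,1), (1,1)
Count: 3 out of 4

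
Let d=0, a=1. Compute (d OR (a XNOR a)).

Substituting: (0 OR (1 XNOR 1))
= 1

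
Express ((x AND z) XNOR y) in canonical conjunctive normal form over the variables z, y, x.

(z OR NOT y OR x) AND (z OR NOT y OR NOT x) AND (NOT z OR y OR NOT x) AND (NOT z OR NOT y OR x)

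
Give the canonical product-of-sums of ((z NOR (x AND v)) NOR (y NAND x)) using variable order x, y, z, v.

ΠM(0, 1, 2, 3, 4, 5, 6, 7, 8, 9, 10, 11, 12) = (x OR y OR z OR v) AND (x OR y OR z OR NOT v) AND (x OR y OR NOT z OR v) AND (x OR y OR NOT z OR NOT v) AND (x OR NOT y OR z OR v) AND (x OR NOT y OR z OR NOT v) AND (x OR NOT y OR NOT z OR v) AND (x OR NOT y OR NOT z OR NOT v) AND (NOT x OR y OR z OR v) AND (NOT x OR y OR z OR NOT v) AND (NOT x OR y OR NOT z OR v) AND (NOT x OR y OR NOT z OR NOT v) AND (NOT x OR NOT y OR z OR v)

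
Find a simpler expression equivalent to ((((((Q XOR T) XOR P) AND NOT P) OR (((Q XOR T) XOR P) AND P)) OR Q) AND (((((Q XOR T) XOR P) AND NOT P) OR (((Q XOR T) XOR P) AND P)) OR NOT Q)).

By distribution ((E OR v) AND (E OR NOT v) = E) then distribution ((E AND v) OR (E AND NOT v) = E):
= ((Q XOR T) XOR P)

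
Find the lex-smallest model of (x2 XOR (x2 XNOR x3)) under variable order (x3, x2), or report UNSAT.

x3=0, x2=0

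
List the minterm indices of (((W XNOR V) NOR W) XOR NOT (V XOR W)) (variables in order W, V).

Σm(0, 1, 3) = (NOT W AND NOT V) OR (NOT W AND V) OR (W AND V)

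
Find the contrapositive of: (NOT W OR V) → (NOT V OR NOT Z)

Contrapositive: NOT (NOT V OR NOT Z) → NOT (NOT W OR V)
Note: A statement and its contrapositive are logically equivalent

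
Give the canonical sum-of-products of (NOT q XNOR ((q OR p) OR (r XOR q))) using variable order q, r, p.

Σm(1, 2, 3) = (NOT q AND NOT r AND p) OR (NOT q AND r AND NOT p) OR (NOT q AND r AND p)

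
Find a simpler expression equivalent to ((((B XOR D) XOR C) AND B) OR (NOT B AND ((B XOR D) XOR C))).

By distribution ((E AND v) OR (E AND NOT v) = E):
= ((B XOR D) XOR C)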